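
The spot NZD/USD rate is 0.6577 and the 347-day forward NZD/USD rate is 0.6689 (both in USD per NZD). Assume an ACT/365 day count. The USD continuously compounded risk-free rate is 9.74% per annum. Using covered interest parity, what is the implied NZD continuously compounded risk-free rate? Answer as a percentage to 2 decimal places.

7.96%

F = S·e^((r_USD − r_NZD)T) ⇒ r_NZD = r_USD − ln(F/S)/T
ln(0.6689/0.6577) = 0.016886; /(347/365) = 0.017762
r_NZD = 0.0974 − 0.017762 = 0.079638
r_NZD = 7.96%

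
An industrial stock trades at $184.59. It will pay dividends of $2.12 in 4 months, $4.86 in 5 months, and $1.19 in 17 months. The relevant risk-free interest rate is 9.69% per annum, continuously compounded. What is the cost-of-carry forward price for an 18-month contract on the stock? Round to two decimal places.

PV(dividends) I = 2.12·e^(−0.0969·4/12) + 4.86·e^(−0.0969·5/12) + 1.19·e^(−0.0969·17/12)
I = 2.0526 + 4.6677 + 1.0374 = 7.7577
F = (S − I)·e^(rT) = (184.59 − 7.7577) · e^(0.0969·18/12)
= 176.8323 · e^0.145350 = 176.8323 × 1.156444 = $204.50

$204.50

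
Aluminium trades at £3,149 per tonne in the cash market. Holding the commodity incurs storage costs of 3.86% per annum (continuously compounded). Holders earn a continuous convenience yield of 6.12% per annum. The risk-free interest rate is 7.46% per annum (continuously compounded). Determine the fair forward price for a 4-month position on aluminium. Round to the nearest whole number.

£3,204 per tonne

Net carry = r + u − y = 0.0746 + 0.0386 − 0.0612 = 0.0520
F = S·e^((r+u−y)T) = 3149 · e^(0.0520 × 4/12) = 3149 · e^0.017333
= 3149 × 1.017484 = £3,204 per tonne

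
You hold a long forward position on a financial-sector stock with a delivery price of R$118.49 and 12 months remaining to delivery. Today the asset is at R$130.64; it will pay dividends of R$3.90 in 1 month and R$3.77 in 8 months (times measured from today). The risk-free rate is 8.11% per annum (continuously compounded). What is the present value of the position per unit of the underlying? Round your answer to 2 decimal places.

PV(remaining dividends) I = 3.90·e^(−0.0811·1/12) + 3.77·e^(−0.0811·8/12) = 7.4453
Current forward F = (S − I)·e^(rT) = (130.64 − 7.4453)·e^(0.0811·12/12) = 123.1947 × 1.084479 = 133.6021
Value (long) = (F − K)·e^(−rT) = (133.6021 − 118.49) × 0.922101 = 13.9349
Value = R$13.93

R$13.93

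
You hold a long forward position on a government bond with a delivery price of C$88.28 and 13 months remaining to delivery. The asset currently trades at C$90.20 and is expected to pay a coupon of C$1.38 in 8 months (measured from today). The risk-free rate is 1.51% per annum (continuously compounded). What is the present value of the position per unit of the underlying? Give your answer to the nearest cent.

C$1.99

PV(remaining coupons) I = 1.38·e^(−0.0151·8/12) = 1.3662
Current forward F = (S − I)·e^(rT) = (90.20 − 1.3662)·e^(0.0151·13/12) = 88.8338 × 1.016493 = 90.2989
Value (long) = (F − K)·e^(−rT) = (90.2989 − 88.28) × 0.983775 = 1.9861
Value = C$1.99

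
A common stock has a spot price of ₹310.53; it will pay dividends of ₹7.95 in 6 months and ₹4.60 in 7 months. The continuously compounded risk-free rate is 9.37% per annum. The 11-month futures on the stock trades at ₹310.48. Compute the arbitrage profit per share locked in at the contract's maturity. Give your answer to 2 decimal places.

₹14.89 per share

PV(dividends) I = 7.95·e^(−0.0937·6/12) + 4.60·e^(−0.0937·7/12) = 11.9415
Fair futures F* = (S − I)·e^(rT) = (310.53 − 11.9415)·e^0.085892 = 298.5885 × 1.089689 = 325.3686
Market ₹310.48 < fair 325.3686: forward underpriced → reverse cash-and-carry (short the stock, invest proceeds at r, pay the dividends, go long the forward).
Profit at T = |F_mkt − F*| = |310.48 − 325.3686| = ₹14.89 per share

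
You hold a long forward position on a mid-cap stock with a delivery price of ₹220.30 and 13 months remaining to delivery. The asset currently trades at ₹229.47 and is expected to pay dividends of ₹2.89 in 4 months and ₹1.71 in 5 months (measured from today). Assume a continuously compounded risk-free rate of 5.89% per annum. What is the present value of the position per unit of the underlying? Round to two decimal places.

₹18.29

PV(remaining dividends) I = 2.89·e^(−0.0589·4/12) + 1.71·e^(−0.0589·5/12) = 4.5024
Current forward F = (S − I)·e^(rT) = (229.47 − 4.5024)·e^(0.0589·13/12) = 224.9676 × 1.065888 = 239.7903
Value (long) = (F − K)·e^(−rT) = (239.7903 − 220.30) × 0.938185 = 18.2855
Value = ₹18.29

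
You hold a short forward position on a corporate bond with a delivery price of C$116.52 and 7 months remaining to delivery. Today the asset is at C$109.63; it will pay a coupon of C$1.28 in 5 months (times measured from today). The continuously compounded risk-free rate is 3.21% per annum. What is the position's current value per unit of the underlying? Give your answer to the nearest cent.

PV(remaining coupons) I = 1.28·e^(−0.0321·5/12) = 1.2630
Current forward F = (S − I)·e^(rT) = (109.63 − 1.2630)·e^(0.0321·7/12) = 108.3670 × 1.018901 = 110.4152
Value (long) = (F − K)·e^(−rT) = (110.4152 − 116.52) × 0.981449 = -5.9915
Short position value = −(long value) = C$5.99

C$5.99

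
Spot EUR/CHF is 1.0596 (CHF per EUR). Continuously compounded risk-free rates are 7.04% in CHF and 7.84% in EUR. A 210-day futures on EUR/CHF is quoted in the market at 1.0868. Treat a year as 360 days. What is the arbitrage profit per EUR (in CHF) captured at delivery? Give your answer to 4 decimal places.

Fair futures: F* = S·e^(carry·T), with carry = (r_CHF − r_EUR) = 0.0704 − 0.0784 = -0.0080
F* = 1.0596 · e^(-0.0080 × 210/360) = 1.0596 · e^-0.004667 = 1.0596 × 0.995344 = 1.0547
Market 1.0868 > fair 1.0547: forward overpriced → cash-and-carry (buy spot, short the forward).
At maturity, profit = |F_mkt − F*| = |1.0868 − 1.0547| = 0.0321 per EUR (in CHF)

0.0321 per EUR (in CHF)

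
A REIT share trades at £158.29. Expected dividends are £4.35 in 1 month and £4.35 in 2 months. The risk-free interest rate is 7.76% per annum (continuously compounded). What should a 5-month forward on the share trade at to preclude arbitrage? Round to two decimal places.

PV(dividends) I = 4.35·e^(−0.0776·1/12) + 4.35·e^(−0.0776·2/12)
I = 4.3220 + 4.2941 = 8.6161
F = (S − I)·e^(rT) = (158.29 − 8.6161) · e^(0.0776·5/12)
= 149.6739 · e^0.032333 = 149.6739 × 1.032861 = £154.59

£154.59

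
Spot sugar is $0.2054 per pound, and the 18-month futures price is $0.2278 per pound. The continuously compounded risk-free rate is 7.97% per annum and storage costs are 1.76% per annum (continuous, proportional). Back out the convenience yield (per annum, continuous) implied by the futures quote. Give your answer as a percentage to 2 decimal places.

F = S·e^((r+u−y)T) ⇒ (r+u−y) = ln(F/S)/T
ln(0.2278/0.2054) = 0.103509; /T ⇒ 0.069006
y = r + u − ln(F/S)/T = 0.0797 + 0.0176 − 0.069006 = 0.028294
y = 2.83%

2.83%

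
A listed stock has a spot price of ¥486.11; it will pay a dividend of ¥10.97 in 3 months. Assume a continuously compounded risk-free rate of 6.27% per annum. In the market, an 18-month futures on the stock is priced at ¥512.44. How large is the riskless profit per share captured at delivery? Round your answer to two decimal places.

¥9.74 per share

PV(dividends) I = 10.97·e^(−0.0627·3/12) = 10.7994
Fair futures F* = (S − I)·e^(rT) = (486.11 − 10.7994)·e^0.094050 = 475.3106 × 1.098615 = 522.1834
Market ¥512.44 < fair 522.1834: forward underpriced → reverse cash-and-carry (short the stock, invest proceeds at r, pay the dividends, go long the forward).
Profit at T = |F_mkt − F*| = |512.44 − 522.1834| = ¥9.74 per share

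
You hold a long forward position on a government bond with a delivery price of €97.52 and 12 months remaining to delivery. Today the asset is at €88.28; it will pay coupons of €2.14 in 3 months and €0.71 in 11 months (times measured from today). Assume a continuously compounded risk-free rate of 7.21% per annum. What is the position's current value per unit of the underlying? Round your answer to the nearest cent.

PV(remaining coupons) I = 2.14·e^(−0.0721·3/12) + 0.71·e^(−0.0721·11/12) = 2.7664
Current forward F = (S − I)·e^(rT) = (88.28 − 2.7664)·e^(0.0721·12/12) = 85.5136 × 1.074763 = 91.9069
Value (long) = (F − K)·e^(−rT) = (91.9069 − 97.52) × 0.930438 = -5.2226
Value = -€5.22

-€5.22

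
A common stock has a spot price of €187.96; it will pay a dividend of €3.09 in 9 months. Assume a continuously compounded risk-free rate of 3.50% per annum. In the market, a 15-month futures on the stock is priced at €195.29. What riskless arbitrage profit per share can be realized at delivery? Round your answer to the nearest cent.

PV(dividends) I = 3.09·e^(−0.0350·9/12) = 3.0099
Fair futures F* = (S − I)·e^(rT) = (187.96 − 3.0099)·e^0.043750 = 184.9501 × 1.044721 = 193.2213
Market €195.29 > fair 193.2213: forward overpriced → cash-and-carry (borrow at r, buy the stock and collect the dividends, short the forward).
Profit at T = |F_mkt − F*| = |195.29 − 193.2213| = €2.07 per share

€2.07 per share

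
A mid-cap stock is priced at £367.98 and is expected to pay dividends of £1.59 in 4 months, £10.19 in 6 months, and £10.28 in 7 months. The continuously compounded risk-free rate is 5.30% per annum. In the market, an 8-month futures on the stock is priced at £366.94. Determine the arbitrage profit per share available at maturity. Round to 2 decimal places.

£7.95 per share

PV(dividends) I = 1.59·e^(−0.0530·4/12) + 10.19·e^(−0.0530·6/12) + 10.28·e^(−0.0530·7/12) = 21.4527
Fair futures F* = (S − I)·e^(rT) = (367.98 − 21.4527)·e^0.035333 = 346.5273 × 1.035965 = 358.9902
Market £366.94 > fair 358.9902: forward overpriced → cash-and-carry (borrow at r, buy the stock and collect the dividends, short the forward).
Profit at T = |F_mkt − F*| = |366.94 − 358.9902| = £7.95 per share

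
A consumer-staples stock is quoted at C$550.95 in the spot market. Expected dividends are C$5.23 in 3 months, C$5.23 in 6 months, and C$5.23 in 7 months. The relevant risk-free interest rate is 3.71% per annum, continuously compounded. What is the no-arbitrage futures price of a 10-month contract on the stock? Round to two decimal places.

C$552.33

PV(dividends) I = 5.23·e^(−0.0371·3/12) + 5.23·e^(−0.0371·6/12) + 5.23·e^(−0.0371·7/12)
I = 5.1817 + 5.1339 + 5.1180 = 15.4336
F = (S − I)·e^(rT) = (550.95 − 15.4336) · e^(0.0371·10/12)
= 535.5164 · e^0.030917 = 535.5164 × 1.031400 = C$552.33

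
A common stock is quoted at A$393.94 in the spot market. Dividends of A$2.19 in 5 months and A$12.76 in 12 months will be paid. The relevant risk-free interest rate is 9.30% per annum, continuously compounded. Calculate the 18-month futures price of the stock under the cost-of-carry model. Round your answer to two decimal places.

A$437.12

PV(dividends) I = 2.19·e^(−0.0930·5/12) + 12.76·e^(−0.0930·12/12)
I = 2.1068 + 11.6268 = 13.7336
F = (S − I)·e^(rT) = (393.94 − 13.7336) · e^(0.0930·18/12)
= 380.2064 · e^0.139500 = 380.2064 × 1.149699 = A$437.12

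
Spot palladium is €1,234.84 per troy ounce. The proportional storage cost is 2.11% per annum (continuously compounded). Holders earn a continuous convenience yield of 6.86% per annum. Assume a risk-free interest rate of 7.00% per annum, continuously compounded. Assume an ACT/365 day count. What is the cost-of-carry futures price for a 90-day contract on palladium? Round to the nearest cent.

Net carry = r + u − y = 0.0700 + 0.0211 − 0.0686 = 0.0225
F = S·e^((r+u−y)T) = 1234.84 · e^(0.0225 × 90/365) = 1234.84 · e^0.00554795
= 1234.84 × 1.00556337 = €1,241.71 per troy ounce

€1,241.71 per troy ounce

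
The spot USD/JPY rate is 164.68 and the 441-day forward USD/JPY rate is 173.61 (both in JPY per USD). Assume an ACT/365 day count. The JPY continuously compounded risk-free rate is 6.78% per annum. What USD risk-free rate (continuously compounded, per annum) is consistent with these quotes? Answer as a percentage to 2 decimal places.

2.41%

F = S·e^((r_JPY − r_USD)T) ⇒ r_USD = r_JPY − ln(F/S)/T
ln(173.61/164.68) = 0.052807; /(441/365) = 0.043706
r_USD = 0.0678 − 0.043706 = 0.024094
r_USD = 2.41%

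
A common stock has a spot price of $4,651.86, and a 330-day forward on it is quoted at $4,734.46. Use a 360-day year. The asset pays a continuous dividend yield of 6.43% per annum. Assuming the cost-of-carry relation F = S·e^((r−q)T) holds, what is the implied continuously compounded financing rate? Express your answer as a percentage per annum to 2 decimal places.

From F = S·e^((r−q)T): (r − q) = ln(F/S)/T
ln(4734.46/4651.86) = ln(1.017756) = 0.017600
(r − q) = 0.017600 / (330/360) = 0.019200
r = ln(F/S)/T + q = 0.019200 + 0.0643 = 0.083500
r = 8.35%

8.35%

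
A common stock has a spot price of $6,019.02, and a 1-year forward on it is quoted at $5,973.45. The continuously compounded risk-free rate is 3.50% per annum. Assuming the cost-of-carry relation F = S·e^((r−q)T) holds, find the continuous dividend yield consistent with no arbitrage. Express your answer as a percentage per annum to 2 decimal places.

4.26%

From F = S·e^((r−q)T): (r − q) = ln(F/S)/T
ln(5973.45/6019.02) = ln(0.992429) = -0.007600
(r − q) = -0.007600 / (1) = -0.007600
q = r − ln(F/S)/T = 0.0350 + 0.007600 = 0.042600
q = 4.26%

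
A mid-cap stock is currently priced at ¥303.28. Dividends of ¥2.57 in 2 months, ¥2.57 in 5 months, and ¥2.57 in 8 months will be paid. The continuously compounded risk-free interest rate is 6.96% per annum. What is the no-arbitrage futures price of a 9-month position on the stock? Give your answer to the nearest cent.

PV(dividends) I = 2.57·e^(−0.0696·2/12) + 2.57·e^(−0.0696·5/12) + 2.57·e^(−0.0696·8/12)
I = 2.5404 + 2.4965 + 2.4535 = 7.4904
F = (S − I)·e^(rT) = (303.28 − 7.4904) · e^(0.0696·9/12)
= 295.7896 · e^0.052200 = 295.7896 × 1.053586 = ¥311.64

¥311.64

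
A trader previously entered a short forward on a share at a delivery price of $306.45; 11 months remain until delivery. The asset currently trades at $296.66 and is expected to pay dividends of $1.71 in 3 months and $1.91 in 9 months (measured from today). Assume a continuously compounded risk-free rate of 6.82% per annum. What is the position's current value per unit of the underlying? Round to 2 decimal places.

PV(remaining dividends) I = 1.71·e^(−0.0682·3/12) + 1.91·e^(−0.0682·9/12) = 3.4959
Current forward F = (S − I)·e^(rT) = (296.66 − 3.4959)·e^(0.0682·11/12) = 293.1641 × 1.064512 = 312.0767
Value (long) = (F − K)·e^(−rT) = (312.0767 − 306.45) × 0.939397 = 5.2857
Short position value = −(long value) = -$5.29

-$5.29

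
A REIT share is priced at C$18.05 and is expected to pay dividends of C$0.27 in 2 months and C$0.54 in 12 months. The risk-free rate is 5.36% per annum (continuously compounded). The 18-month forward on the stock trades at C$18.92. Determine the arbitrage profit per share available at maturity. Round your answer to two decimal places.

C$0.20 per share

PV(dividends) I = 0.27·e^(−0.0536·2/12) + 0.54·e^(−0.0536·12/12) = 0.7794
Fair forward F* = (S − I)·e^(rT) = (18.05 − 0.7794)·e^0.080400 = 17.2706 × 1.083720 = 18.7165
Market C$18.92 > fair 18.7165: forward overpriced → cash-and-carry (borrow at r, buy the stock and collect the dividends, short the forward).
Profit at T = |F_mkt − F*| = |18.92 − 18.7165| = C$0.20 per share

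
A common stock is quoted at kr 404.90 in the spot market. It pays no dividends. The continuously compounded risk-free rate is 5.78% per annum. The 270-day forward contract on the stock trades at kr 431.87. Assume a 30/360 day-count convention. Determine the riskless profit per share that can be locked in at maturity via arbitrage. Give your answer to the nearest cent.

kr 9.03 per share

Fair forward: F* = S·e^(carry·T), with carry = r = 0.0578
F* = 404.90 · e^(0.0578 × 270/360) = 404.90 · e^0.043350 = 404.90 × 1.044303 = kr 422.8383
Market kr 431.87 > fair kr 422.8383: forward overpriced → cash-and-carry (buy spot, short the forward).
At maturity, profit = |F_mkt − F*| = |431.87 − 422.8383| = kr 9.03 per share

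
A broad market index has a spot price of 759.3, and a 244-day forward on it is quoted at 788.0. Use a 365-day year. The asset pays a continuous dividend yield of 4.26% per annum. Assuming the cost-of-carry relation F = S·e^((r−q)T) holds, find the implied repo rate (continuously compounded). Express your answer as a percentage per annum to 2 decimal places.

9.81%

From F = S·e^((r−q)T): (r − q) = ln(F/S)/T
ln(788.0/759.3) = ln(1.037798) = 0.037101
(r − q) = 0.037101 / (244/365) = 0.055499
r = ln(F/S)/T + q = 0.055499 + 0.0426 = 0.098099
r = 9.81%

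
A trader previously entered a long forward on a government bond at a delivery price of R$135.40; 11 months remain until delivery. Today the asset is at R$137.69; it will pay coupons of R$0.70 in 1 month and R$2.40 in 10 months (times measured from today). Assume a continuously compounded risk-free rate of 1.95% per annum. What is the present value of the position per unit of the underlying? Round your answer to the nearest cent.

R$1.63

PV(remaining coupons) I = 0.70·e^(−0.0195·1/12) + 2.40·e^(−0.0195·10/12) = 3.0602
Current forward F = (S − I)·e^(rT) = (137.69 − 3.0602)·e^(0.0195·11/12) = 134.6298 × 1.018036 = 137.0580
Value (long) = (F − K)·e^(−rT) = (137.0580 − 135.40) × 0.982284 = 1.6286
Value = R$1.63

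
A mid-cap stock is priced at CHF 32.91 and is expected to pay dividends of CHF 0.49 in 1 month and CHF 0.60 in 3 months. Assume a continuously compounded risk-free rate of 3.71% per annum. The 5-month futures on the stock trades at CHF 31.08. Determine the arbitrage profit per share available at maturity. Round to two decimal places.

CHF 1.24 per share

PV(dividends) I = 0.49·e^(−0.0371·1/12) + 0.60·e^(−0.0371·3/12) = 1.0829
Fair futures F* = (S − I)·e^(rT) = (32.91 − 1.0829)·e^0.015458 = 31.8271 × 1.015578 = 32.3229
Market CHF 31.08 < fair 32.3229: forward underpriced → reverse cash-and-carry (short the stock, invest proceeds at r, pay the dividends, go long the forward).
Profit at T = |F_mkt − F*| = |31.08 − 32.3229| = CHF 1.24 per share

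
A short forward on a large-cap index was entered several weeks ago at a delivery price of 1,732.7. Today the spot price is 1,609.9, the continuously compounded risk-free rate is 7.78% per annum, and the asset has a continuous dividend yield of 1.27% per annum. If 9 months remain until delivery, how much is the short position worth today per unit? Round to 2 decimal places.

39.85

Current fair forward for the remaining 9 months: F = S·e^((r − q)·T), (r − q) = 0.0778 − 0.0127 = 0.0651
F = 1609.9 · e^(0.0651 × 9/12) = 1609.9 × 1.05003658 = 1690.4539
Value of long forward = (F − K)·e^(−rT) = (1690.4539 − 1732.7) · e^(−0.0778·9/12)
= -42.2461 × 0.94331973 = -39.85
Short position value = −(long value) = 39.85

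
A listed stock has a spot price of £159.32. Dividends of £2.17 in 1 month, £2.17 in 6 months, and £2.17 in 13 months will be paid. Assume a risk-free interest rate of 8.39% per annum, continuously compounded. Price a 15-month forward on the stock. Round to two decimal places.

£170.03

PV(dividends) I = 2.17·e^(−0.0839·1/12) + 2.17·e^(−0.0839·6/12) + 2.17·e^(−0.0839·13/12)
I = 2.1549 + 2.0809 + 1.9815 = 6.2173
F = (S − I)·e^(rT) = (159.32 − 6.2173) · e^(0.0839·15/12)
= 153.1027 · e^0.104875 = 153.1027 × 1.110572 = £170.03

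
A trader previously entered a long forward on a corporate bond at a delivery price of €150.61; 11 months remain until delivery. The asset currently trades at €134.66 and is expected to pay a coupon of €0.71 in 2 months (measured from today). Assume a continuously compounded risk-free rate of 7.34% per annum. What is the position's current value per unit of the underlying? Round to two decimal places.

-€6.85

PV(remaining coupons) I = 0.71·e^(−0.0734·2/12) = 0.7014
Current forward F = (S − I)·e^(rT) = (134.66 − 0.7014)·e^(0.0734·11/12) = 133.9586 × 1.069598 = 143.2819
Value (long) = (F − K)·e^(−rT) = (143.2819 − 150.61) × 0.934930 = -6.8513
Value = -€6.85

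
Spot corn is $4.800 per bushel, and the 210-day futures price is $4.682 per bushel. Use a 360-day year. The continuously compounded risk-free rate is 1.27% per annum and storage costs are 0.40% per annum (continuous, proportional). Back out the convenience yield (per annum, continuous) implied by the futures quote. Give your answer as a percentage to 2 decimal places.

5.94%

F = S·e^((r+u−y)T) ⇒ (r+u−y) = ln(F/S)/T
ln(4.682/4.800) = -0.024891; /T ⇒ -0.042670
y = r + u − ln(F/S)/T = 0.0127 + 0.0040 + 0.042670 = 0.059370
y = 5.94%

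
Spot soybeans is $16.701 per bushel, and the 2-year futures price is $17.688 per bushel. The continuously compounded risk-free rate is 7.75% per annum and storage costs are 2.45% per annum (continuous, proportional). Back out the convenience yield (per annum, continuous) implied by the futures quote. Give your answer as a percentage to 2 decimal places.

F = S·e^((r+u−y)T) ⇒ (r+u−y) = ln(F/S)/T
ln(17.688/16.701) = 0.057418; /T ⇒ 0.028709
y = r + u − ln(F/S)/T = 0.0775 + 0.0245 − 0.028709 = 0.073291
y = 7.33%

7.33%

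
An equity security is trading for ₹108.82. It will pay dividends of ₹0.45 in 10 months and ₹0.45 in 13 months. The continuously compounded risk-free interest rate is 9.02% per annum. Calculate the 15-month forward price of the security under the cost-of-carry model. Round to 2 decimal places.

₹120.88

PV(dividends) I = 0.45·e^(−0.0902·10/12) + 0.45·e^(−0.0902·13/12)
I = 0.4174 + 0.4081 = 0.8255
F = (S − I)·e^(rT) = (108.82 − 0.8255) · e^(0.0902·15/12)
= 107.9945 · e^0.112750 = 107.9945 × 1.119352 = ₹120.88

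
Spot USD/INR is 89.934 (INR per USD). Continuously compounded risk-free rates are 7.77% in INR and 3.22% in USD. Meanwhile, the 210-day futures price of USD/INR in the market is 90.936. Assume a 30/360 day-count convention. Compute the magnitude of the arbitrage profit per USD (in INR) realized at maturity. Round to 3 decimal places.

Fair futures: F* = S·e^(carry·T), with carry = (r_INR − r_USD) = 0.0777 − 0.0322 = 0.0455
F* = 89.934 · e^(0.0455 × 210/360) = 89.934 · e^0.026542 = 89.934 × 1.026897 = 92.3530
Market 90.936 < fair 92.3530: forward underpriced → reverse cash-and-carry (short spot, go long the forward).
At maturity, profit = |F_mkt − F*| = |90.936 − 92.3530| = 1.417 per USD (in INR)

1.417 per USD (in INR)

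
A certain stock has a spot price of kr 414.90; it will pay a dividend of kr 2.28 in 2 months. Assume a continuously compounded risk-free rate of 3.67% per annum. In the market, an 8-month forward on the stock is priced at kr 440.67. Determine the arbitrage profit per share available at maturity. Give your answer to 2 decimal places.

PV(dividends) I = 2.28·e^(−0.0367·2/12) = 2.2661
Fair forward F* = (S − I)·e^(rT) = (414.90 − 2.2661)·e^0.024467 = 412.6339 × 1.024769 = 422.8544
Market kr 440.67 > fair 422.8544: forward overpriced → cash-and-carry (borrow at r, buy the stock and collect the dividends, short the forward).
Profit at T = |F_mkt − F*| = |440.67 − 422.8544| = kr 17.82 per share

kr 17.82 per share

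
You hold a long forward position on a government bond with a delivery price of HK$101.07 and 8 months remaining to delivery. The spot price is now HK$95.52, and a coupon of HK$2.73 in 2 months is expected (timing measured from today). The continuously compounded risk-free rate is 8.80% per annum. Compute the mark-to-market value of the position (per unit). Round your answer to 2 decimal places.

-HK$2.48

PV(remaining coupons) I = 2.73·e^(−0.0880·2/12) = 2.6903
Current forward F = (S − I)·e^(rT) = (95.52 − 2.6903)·e^(0.0880·8/12) = 92.8297 × 1.060422 = 98.4387
Value (long) = (F − K)·e^(−rT) = (98.4387 − 101.07) × 0.943021 = -2.4814
Value = -HK$2.48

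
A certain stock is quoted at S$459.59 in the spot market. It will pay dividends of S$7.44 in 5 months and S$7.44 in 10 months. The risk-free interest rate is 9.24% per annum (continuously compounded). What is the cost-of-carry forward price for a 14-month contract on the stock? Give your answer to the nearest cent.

PV(dividends) I = 7.44·e^(−0.0924·5/12) + 7.44·e^(−0.0924·10/12)
I = 7.1590 + 6.8886 = 14.0476
F = (S − I)·e^(rT) = (459.59 − 14.0476) · e^(0.0924·14/12)
= 445.5424 · e^0.107800 = 445.5424 × 1.113825 = S$496.26

S$496.26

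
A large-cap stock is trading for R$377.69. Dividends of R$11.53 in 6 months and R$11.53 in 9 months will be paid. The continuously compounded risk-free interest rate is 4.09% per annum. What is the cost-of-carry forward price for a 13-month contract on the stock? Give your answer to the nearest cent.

R$371.30

PV(dividends) I = 11.53·e^(−0.0409·6/12) + 11.53·e^(−0.0409·9/12)
I = 11.2966 + 11.1817 = 22.4783
F = (S − I)·e^(rT) = (377.69 − 22.4783) · e^(0.0409·13/12)
= 355.2117 · e^0.044308 = 355.2117 × 1.045304 = R$371.30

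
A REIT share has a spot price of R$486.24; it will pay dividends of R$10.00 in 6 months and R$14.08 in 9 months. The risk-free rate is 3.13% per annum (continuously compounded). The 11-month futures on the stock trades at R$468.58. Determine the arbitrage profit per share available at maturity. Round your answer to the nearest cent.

R$7.53 per share

PV(dividends) I = 10.00·e^(−0.0313·6/12) + 14.08·e^(−0.0313·9/12) = 23.5980
Fair futures F* = (S − I)·e^(rT) = (486.24 − 23.5980)·e^0.028692 = 462.6420 × 1.029108 = 476.1086
Market R$468.58 < fair 476.1086: forward underpriced → reverse cash-and-carry (short the stock, invest proceeds at r, pay the dividends, go long the forward).
Profit at T = |F_mkt − F*| = |468.58 − 476.1086| = R$7.53 per share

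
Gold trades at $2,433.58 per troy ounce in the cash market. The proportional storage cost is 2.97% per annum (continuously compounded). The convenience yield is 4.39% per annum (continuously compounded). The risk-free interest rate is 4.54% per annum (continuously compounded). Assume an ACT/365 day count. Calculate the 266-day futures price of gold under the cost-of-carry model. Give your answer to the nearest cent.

Net carry = r + u − y = 0.0454 + 0.0297 − 0.0439 = 0.0312
F = S·e^((r+u−y)T) = 2433.58 · e^(0.0312 × 266/365) = 2433.58 · e^0.02273753
= 2433.58 × 1.02299800 = $2,489.55 per troy ounce

$2,489.55 per troy ounce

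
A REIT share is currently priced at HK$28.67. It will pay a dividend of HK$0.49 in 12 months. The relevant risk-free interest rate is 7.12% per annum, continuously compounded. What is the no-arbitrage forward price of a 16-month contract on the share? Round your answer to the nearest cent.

HK$31.02

PV(dividends) I = 0.49·e^(−0.0712·12/12)
I = 0.4563
F = (S − I)·e^(rT) = (28.67 − 0.4563) · e^(0.0712·16/12)
= 28.2137 · e^0.094933 = 28.2137 × 1.099585 = HK$31.02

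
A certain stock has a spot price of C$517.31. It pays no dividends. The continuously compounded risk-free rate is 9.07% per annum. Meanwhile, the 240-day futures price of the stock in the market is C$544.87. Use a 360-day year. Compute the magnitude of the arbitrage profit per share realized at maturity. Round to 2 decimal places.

Fair futures: F* = S·e^(carry·T), with carry = r = 0.0907
F* = 517.31 · e^(0.0907 × 240/360) = 517.31 · e^0.060467 = 517.31 × 1.062333 = C$549.5555
Market C$544.87 < fair C$549.5555: forward underpriced → reverse cash-and-carry (short spot, go long the forward).
At maturity, profit = |F_mkt − F*| = |544.87 − 549.5555| = C$4.69 per share

C$4.69 per share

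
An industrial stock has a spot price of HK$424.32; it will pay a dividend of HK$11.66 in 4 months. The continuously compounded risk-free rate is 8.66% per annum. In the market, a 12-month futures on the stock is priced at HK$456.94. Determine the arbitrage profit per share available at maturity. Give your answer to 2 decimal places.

HK$6.59 per share

PV(dividends) I = 11.66·e^(−0.0866·4/12) = 11.3282
Fair futures F* = (S − I)·e^(rT) = (424.32 − 11.3282)·e^0.086600 = 412.9918 × 1.090460 = 450.3510
Market HK$456.94 > fair 450.3510: forward overpriced → cash-and-carry (borrow at r, buy the stock and collect the dividends, short the forward).
Profit at T = |F_mkt − F*| = |456.94 − 450.3510| = HK$6.59 per share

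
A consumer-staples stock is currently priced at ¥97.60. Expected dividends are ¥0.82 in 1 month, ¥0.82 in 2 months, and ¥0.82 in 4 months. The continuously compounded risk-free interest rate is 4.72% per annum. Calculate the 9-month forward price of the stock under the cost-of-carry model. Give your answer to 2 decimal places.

¥98.59

PV(dividends) I = 0.82·e^(−0.0472·1/12) + 0.82·e^(−0.0472·2/12) + 0.82·e^(−0.0472·4/12)
I = 0.8168 + 0.8136 + 0.8072 = 2.4376
F = (S − I)·e^(rT) = (97.60 − 2.4376) · e^(0.0472·9/12)
= 95.1624 · e^0.035400 = 95.1624 × 1.036034 = ¥98.59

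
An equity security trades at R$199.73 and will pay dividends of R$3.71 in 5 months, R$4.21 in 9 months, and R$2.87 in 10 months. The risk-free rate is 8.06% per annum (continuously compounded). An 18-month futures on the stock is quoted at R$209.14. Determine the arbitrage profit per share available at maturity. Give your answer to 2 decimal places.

PV(dividends) I = 3.71·e^(−0.0806·5/12) + 4.21·e^(−0.0806·9/12) + 2.87·e^(−0.0806·10/12) = 10.2341
Fair futures F* = (S − I)·e^(rT) = (199.73 − 10.2341)·e^0.120900 = 189.4959 × 1.128512 = 213.8484
Market R$209.14 < fair 213.8484: forward underpriced → reverse cash-and-carry (short the stock, invest proceeds at r, pay the dividends, go long the forward).
Profit at T = |F_mkt − F*| = |209.14 − 213.8484| = R$4.71 per share

R$4.71 per share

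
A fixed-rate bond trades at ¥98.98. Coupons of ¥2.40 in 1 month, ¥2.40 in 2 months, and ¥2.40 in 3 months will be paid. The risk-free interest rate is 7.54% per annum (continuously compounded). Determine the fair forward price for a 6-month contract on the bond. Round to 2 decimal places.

¥95.40

PV(coupons) I = 2.40·e^(−0.0754·1/12) + 2.40·e^(−0.0754·2/12) + 2.40·e^(−0.0754·3/12)
I = 2.3850 + 2.3700 + 2.3552 = 7.1102
F = (S − I)·e^(rT) = (98.98 − 7.1102) · e^(0.0754·6/12)
= 91.8698 · e^0.037700 = 91.8698 × 1.038420 = ¥95.40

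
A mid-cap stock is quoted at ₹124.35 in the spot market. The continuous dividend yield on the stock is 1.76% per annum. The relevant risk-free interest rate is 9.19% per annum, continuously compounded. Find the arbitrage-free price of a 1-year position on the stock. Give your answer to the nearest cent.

F = S·e^((r − q)T) = 124.35 · e^((0.0919 − 0.0176) × 1)
= 124.35 · e^0.074300 = 124.35 × 1.077130
F = ₹133.94

₹133.94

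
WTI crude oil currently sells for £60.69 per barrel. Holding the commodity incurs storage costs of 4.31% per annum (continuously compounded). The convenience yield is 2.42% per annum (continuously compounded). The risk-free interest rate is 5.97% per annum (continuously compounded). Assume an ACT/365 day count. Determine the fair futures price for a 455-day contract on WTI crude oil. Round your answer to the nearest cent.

Net carry = r + u − y = 0.0597 + 0.0431 − 0.0242 = 0.0786
F = S·e^((r+u−y)T) = 60.69 · e^(0.0786 × 455/365) = 60.69 · e^0.097981
= 60.69 × 1.102942 = £66.94 per barrel

£66.94 per barrel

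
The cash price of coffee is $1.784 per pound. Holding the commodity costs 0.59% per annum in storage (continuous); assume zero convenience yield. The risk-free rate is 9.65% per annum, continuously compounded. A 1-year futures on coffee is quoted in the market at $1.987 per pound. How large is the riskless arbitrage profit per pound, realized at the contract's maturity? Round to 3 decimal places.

$0.011 per pound

Fair futures: F* = S·e^(carry·T), with carry = (r + u) = 0.0965 + 0.0059 = 0.1024
F* = 1.784 · e^(0.1024 × 1) = 1.784 · e^0.102400 = 1.784 × 1.107827 = $1.9764
Market $1.987 > fair $1.9764: forward overpriced → cash-and-carry (buy spot, short the forward).
At maturity, profit = |F_mkt − F*| = |1.987 − 1.9764| = $0.011 per pound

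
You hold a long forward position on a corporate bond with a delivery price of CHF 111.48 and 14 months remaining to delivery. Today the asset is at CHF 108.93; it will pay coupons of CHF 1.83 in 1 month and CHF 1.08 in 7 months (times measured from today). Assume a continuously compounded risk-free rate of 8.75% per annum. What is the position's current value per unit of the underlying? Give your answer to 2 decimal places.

PV(remaining coupons) I = 1.83·e^(−0.0875·1/12) + 1.08·e^(−0.0875·7/12) = 2.8430
Current forward F = (S − I)·e^(rT) = (108.93 − 2.8430)·e^(0.0875·14/12) = 106.0870 × 1.107476 = 117.4888
Value (long) = (F − K)·e^(−rT) = (117.4888 − 111.48) × 0.902954 = 5.4257
Value = CHF 5.43

CHF 5.43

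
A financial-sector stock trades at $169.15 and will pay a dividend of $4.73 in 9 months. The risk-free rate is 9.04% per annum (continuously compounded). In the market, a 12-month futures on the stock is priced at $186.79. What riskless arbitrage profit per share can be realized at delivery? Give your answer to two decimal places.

PV(dividends) I = 4.73·e^(−0.0904·9/12) = 4.4199
Fair futures F* = (S − I)·e^(rT) = (169.15 − 4.4199)·e^0.090400 = 164.7301 × 1.094612 = 180.3155
Market $186.79 > fair 180.3155: forward overpriced → cash-and-carry (borrow at r, buy the stock and collect the dividends, short the forward).
Profit at T = |F_mkt − F*| = |186.79 − 180.3155| = $6.47 per share

$6.47 per share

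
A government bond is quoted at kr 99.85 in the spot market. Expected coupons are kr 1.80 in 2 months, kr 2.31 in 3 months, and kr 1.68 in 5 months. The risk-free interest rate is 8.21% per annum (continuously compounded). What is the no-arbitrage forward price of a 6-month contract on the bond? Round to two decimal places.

kr 98.13

PV(coupons) I = 1.80·e^(−0.0821·2/12) + 2.31·e^(−0.0821·3/12) + 1.68·e^(−0.0821·5/12)
I = 1.7755 + 2.2631 + 1.6235 = 5.6621
F = (S − I)·e^(rT) = (99.85 − 5.6621) · e^(0.0821·6/12)
= 94.1879 · e^0.041050 = 94.1879 × 1.041904 = kr 98.13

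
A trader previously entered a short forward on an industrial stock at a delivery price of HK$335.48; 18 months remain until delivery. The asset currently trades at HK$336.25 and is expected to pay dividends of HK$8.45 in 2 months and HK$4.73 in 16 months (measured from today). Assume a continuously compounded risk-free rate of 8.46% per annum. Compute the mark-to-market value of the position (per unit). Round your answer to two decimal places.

PV(remaining dividends) I = 8.45·e^(−0.0846·2/12) + 4.73·e^(−0.0846·16/12) = 12.5571
Current forward F = (S − I)·e^(rT) = (336.25 − 12.5571)·e^(0.0846·18/12) = 323.6929 × 1.135303 = 367.4895
Value (long) = (F − K)·e^(−rT) = (367.4895 − 335.48) × 0.880822 = 28.1947
Short position value = −(long value) = -HK$28.19

-HK$28.19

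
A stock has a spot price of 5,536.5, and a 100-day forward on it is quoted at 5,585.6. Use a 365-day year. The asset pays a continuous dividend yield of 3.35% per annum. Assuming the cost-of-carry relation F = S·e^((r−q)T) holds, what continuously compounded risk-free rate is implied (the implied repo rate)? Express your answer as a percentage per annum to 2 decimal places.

From F = S·e^((r−q)T): (r − q) = ln(F/S)/T
ln(5585.6/5536.5) = ln(1.008868) = 0.008829
(r − q) = 0.008829 / (100/365) = 0.032226
r = ln(F/S)/T + q = 0.032226 + 0.0335 = 0.065726
r = 6.57%

6.57%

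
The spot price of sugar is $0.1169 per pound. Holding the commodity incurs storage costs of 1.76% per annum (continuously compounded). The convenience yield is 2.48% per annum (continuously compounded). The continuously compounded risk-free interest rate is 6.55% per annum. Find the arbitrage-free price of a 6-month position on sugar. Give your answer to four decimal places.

Net carry = r + u − y = 0.0655 + 0.0176 − 0.0248 = 0.0583
F = S·e^((r+u−y)T) = 0.1169 · e^(0.0583 × 6/12) = 0.1169 · e^0.029150
= 0.1169 × 1.029579 = $0.1204 per pound

$0.1204 per pound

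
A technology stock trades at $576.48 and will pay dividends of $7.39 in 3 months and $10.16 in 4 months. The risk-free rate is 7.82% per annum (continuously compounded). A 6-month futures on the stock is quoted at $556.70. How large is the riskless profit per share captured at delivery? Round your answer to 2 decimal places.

PV(dividends) I = 7.39·e^(−0.0782·3/12) + 10.16·e^(−0.0782·4/12) = 17.1455
Fair futures F* = (S − I)·e^(rT) = (576.48 − 17.1455)·e^0.039100 = 559.3345 × 1.039874 = 581.6374
Market $556.70 < fair 581.6374: forward underpriced → reverse cash-and-carry (short the stock, invest proceeds at r, pay the dividends, go long the forward).
Profit at T = |F_mkt − F*| = |556.70 − 581.6374| = $24.94 per share

$24.94 per share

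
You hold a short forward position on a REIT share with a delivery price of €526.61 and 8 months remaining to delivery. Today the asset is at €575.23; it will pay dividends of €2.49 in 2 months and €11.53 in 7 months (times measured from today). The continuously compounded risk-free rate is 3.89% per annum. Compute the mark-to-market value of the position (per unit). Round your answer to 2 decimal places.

-€48.36

PV(remaining dividends) I = 2.49·e^(−0.0389·2/12) + 11.53·e^(−0.0389·7/12) = 13.7452
Current forward F = (S − I)·e^(rT) = (575.23 − 13.7452)·e^(0.0389·8/12) = 561.4848 × 1.026273 = 576.2367
Value (long) = (F − K)·e^(−rT) = (576.2367 − 526.61) × 0.974400 = 48.3563
Short position value = −(long value) = -€48.36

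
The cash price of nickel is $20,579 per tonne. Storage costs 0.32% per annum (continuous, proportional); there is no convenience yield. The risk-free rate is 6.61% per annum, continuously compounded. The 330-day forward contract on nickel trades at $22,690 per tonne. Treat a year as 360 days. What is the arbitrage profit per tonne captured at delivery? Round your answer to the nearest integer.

Fair forward: F* = S·e^(carry·T), with carry = (r + u) = 0.0661 + 0.0032 = 0.0693
F* = 20579 · e^(0.0693 × 330/360) = 20579 · e^0.063525 = 20579 × 1.065586 = $21928.6943
Market $22690 > fair $21928.6943: forward overpriced → cash-and-carry (buy spot, short the forward).
At maturity, profit = |F_mkt − F*| = |22690 − 21928.6943| = $761 per tonne

$761 per tonne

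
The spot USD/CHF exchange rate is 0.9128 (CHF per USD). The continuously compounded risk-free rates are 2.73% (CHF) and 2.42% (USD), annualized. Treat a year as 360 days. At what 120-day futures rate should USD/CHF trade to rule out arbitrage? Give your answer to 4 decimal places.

0.9137

F = S·e^((r_CHF − r_USD)T) = 0.9128 · e^((0.0273 − 0.0242) × 120/360)
= 0.9128 · e^0.001033 = 0.9128 × 1.001034
F = 0.9137 CHF per USD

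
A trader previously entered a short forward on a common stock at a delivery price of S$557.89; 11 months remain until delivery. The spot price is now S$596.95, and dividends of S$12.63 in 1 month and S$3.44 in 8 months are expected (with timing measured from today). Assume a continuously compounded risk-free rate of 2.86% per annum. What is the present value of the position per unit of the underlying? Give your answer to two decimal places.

-S$37.52

PV(remaining dividends) I = 12.63·e^(−0.0286·1/12) + 3.44·e^(−0.0286·8/12) = 15.9750
Current forward F = (S − I)·e^(rT) = (596.95 − 15.9750)·e^(0.0286·11/12) = 580.9750 × 1.026563 = 596.4074
Value (long) = (F − K)·e^(−rT) = (596.4074 − 557.89) × 0.974124 = 37.5207
Short position value = −(long value) = -S$37.52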